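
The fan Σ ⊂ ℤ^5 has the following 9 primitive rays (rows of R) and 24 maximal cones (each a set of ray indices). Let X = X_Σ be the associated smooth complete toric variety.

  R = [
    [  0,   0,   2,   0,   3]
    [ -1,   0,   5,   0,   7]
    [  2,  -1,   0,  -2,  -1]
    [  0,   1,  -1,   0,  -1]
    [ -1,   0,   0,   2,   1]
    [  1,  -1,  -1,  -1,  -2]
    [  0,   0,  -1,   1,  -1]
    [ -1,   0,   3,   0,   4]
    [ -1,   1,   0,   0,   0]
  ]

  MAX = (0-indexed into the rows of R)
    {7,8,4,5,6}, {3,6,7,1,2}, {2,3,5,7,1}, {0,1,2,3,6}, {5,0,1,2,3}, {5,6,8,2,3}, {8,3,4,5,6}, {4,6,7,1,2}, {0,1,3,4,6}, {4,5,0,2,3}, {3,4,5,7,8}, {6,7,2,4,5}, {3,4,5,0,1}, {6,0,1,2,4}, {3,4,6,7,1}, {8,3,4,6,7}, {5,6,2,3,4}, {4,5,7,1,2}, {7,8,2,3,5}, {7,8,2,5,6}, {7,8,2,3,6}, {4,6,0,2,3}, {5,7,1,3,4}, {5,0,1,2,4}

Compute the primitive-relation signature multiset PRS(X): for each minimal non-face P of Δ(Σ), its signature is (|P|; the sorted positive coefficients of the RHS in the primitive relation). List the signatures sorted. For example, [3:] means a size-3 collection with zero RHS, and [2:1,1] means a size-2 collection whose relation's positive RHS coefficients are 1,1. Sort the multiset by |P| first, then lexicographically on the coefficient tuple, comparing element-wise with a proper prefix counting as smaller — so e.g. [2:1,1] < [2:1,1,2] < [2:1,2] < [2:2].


Minimal non-faces — 9 found among 9 rays, 24 max cones:

  • {0,7}:  v_{0} + v_{7} = v_{1}  ⟹  sig = [2:1]
  • {0,8}:  v_{0} + v_{8} = v_{3} + v_{7}  ⟹  sig = [2:1,1]
  • {1,8}:  v_{1} + v_{8} = v_{3} + 2·v_{7}  ⟹  sig = [2:1,2]
  • {2,4,8}:  v_{2} + v_{4} + v_{8} = 0  ⟹  sig = [3:]
  • {0,5,6}:  v_{0} + v_{5} + v_{6} = v_{2} + v_{4}  ⟹  sig = [3:1,1]
  • {1,5,6}:  v_{1} + v_{5} + v_{6} = v_{2} + v_{4} + v_{7}  ⟹  sig = [3:1,1,1]
  • {3,5,6,7}:  v_{3} + v_{5} + v_{6} + v_{7} = 0  ⟹  sig = [4:]
  • {2,3,4,7}:  v_{2} + v_{3} + v_{4} + v_{7} = v_{0}  ⟹  sig = [4:1]
  • {1,2,3,4}:  v_{1} + v_{2} + v_{3} + v_{4} = 2·v_{0}  ⟹  sig = [4:2]

Sorted signature multiset PRS(X):
{ [2:1],  [2:1,1],  [2:1,2],  [3:],  [3:1,1],  [3:1,1,1],  [4:],  [4:1],  [4:2] }


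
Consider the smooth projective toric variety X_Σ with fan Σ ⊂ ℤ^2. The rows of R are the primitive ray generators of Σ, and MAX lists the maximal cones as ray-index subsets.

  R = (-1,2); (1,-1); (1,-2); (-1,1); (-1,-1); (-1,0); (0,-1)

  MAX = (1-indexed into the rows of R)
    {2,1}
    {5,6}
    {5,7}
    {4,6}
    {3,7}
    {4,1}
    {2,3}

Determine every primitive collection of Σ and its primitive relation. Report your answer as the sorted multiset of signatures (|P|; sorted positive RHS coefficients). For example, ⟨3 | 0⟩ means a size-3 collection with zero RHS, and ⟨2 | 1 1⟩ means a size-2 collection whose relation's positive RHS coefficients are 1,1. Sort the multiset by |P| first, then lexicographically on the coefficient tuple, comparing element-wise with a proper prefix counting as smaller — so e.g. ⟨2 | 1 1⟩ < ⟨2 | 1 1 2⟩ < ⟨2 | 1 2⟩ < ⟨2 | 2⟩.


|primitive collections| = 14. Relations:

  {1,3}:  v_{1} + v_{3} = 0  ⟹  sig = ⟨2 | 0⟩
  {2,4}:  v_{2} + v_{4} = 0  ⟹  sig = ⟨2 | 0⟩
  {1,7}:  v_{1} + v_{7} = v_{4}  ⟹  sig = ⟨2 | 1⟩
  {2,6}:  v_{2} + v_{6} = v_{7}  ⟹  sig = ⟨2 | 1⟩
  {2,7}:  v_{2} + v_{7} = v_{3}  ⟹  sig = ⟨2 | 1⟩
  {3,4}:  v_{3} + v_{4} = v_{7}  ⟹  sig = ⟨2 | 1⟩
  {4,7}:  v_{4} + v_{7} = v_{6}  ⟹  sig = ⟨2 | 1⟩
  {6,7}:  v_{6} + v_{7} = v_{5}  ⟹  sig = ⟨2 | 1⟩
  {1,5}:  v_{1} + v_{5} = v_{4} + v_{6}  ⟹  sig = ⟨2 | 1 1⟩
  {1,6}:  v_{1} + v_{6} = 2·v_{4}  ⟹  sig = ⟨2 | 2⟩
  {2,5}:  v_{2} + v_{5} = 2·v_{7}  ⟹  sig = ⟨2 | 2⟩
  {3,6}:  v_{3} + v_{6} = 2·v_{7}  ⟹  sig = ⟨2 | 2⟩
  {4,5}:  v_{4} + v_{5} = 2·v_{6}  ⟹  sig = ⟨2 | 2⟩
  {3,5}:  v_{3} + v_{5} = 3·v_{7}  ⟹  sig = ⟨2 | 3⟩

Hence PRS(X_Σ) =
{ ⟨2 | 0⟩ ×2,  ⟨2 | 1⟩ ×6,  ⟨2 | 1 1⟩,  ⟨2 | 2⟩ ×4,  ⟨2 | 3⟩ }


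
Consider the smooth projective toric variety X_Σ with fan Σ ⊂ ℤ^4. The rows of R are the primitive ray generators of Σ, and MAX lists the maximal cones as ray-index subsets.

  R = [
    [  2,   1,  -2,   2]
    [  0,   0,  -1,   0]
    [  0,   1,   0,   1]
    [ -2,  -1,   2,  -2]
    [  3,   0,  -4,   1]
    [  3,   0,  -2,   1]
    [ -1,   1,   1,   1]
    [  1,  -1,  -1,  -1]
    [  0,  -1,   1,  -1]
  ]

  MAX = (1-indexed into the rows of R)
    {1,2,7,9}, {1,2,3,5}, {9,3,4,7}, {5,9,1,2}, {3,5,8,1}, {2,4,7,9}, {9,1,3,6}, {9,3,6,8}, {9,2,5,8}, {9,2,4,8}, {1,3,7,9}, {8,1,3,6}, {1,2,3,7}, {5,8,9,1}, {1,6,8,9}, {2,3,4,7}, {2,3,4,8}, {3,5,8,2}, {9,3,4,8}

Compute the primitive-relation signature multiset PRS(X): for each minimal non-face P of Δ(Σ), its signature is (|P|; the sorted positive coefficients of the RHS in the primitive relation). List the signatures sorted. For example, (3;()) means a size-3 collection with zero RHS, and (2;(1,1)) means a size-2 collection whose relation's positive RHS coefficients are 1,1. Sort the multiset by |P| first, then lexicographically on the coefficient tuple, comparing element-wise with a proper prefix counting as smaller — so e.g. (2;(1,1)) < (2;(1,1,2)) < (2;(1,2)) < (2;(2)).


Σ has 12 primitive collections:

  P={1,4}:  v_{1} + v_{4} = 0 — sig = (2;())
  P={7,8}:  v_{7} + v_{8} = 0 — sig = (2;())
  P={2,6}:  v_{2} + v_{6} = v_{1} + v_{8} — sig = (2;(1,1))
  P={4,5}:  v_{4} + v_{5} = v_{2} + v_{8} — sig = (2;(1,1))
  P={5,7}:  v_{5} + v_{7} = v_{1} + v_{2} — sig = (2;(1,1))
  P={4,6}:  v_{4} + v_{6} = v_{3} + v_{8} + v_{9} — sig = (2;(1,1,1))
  P={6,7}:  v_{6} + v_{7} = v_{1} + v_{3} + v_{9} — sig = (2;(1,1,1))
  P={5,6}:  v_{5} + v_{6} = 2·v_{1} + 2·v_{8} — sig = (2;(2,2))
  P={2,3,9}:  v_{2} + v_{3} + v_{9} = 0 — sig = (3;())
  P={1,2,8}:  v_{1} + v_{2} + v_{8} = v_{5} — sig = (3;(1))
  P={3,5,9}:  v_{3} + v_{5} + v_{9} = v_{1} + v_{8} — sig = (3;(1,1))
  P={1,3,8,9}:  v_{1} + v_{3} + v_{8} + v_{9} = v_{6} — sig = (4;(1))

Sorted signature multiset PRS(X):
    (2;())
    (2;())
    (2;(1,1))
    (2;(1,1))
    (2;(1,1))
    (2;(1,1,1))
    (2;(1,1,1))
    (2;(2,2))
    (3;())
    (3;(1))
    (3;(1,1))
    (4;(1))


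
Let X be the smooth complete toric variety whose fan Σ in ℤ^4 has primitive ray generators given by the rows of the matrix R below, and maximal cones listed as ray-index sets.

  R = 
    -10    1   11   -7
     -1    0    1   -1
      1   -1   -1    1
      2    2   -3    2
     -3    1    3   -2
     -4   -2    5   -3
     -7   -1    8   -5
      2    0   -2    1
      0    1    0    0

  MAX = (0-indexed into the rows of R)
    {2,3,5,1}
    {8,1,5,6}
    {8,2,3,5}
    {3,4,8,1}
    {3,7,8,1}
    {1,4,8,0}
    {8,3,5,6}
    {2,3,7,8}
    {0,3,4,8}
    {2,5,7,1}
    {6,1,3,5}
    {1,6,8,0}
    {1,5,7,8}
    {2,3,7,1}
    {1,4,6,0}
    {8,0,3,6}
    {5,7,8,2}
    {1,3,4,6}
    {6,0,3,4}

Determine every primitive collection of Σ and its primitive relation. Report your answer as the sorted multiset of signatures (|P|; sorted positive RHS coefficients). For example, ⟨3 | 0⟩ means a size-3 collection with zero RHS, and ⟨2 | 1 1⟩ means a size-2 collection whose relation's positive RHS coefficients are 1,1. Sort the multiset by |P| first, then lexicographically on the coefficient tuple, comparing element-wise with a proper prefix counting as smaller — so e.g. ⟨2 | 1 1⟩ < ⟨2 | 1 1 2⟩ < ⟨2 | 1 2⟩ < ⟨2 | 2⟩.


Primitive collections (14):

  • {4,5}:  v_{4} + v_{5} = v_{6} ; sig = ⟨2 | 1⟩
  • {2,4}:  v_{2} + v_{4} = v_{3} + v_{5} ; sig = ⟨2 | 1 1⟩
  • {4,7}:  v_{4} + v_{7} = v_{1} + v_{8} ; sig = ⟨2 | 1 1⟩
  • {6,7}:  v_{6} + v_{7} = v_{1} + v_{5} + v_{8} ; sig = ⟨2 | 1 1 1⟩
  • {0,2}:  v_{0} + v_{2} = v_{3} + v_{5} + v_{6} + v_{8} ; sig = ⟨2 | 1 1 1 1⟩
  • {0,7}:  v_{0} + v_{7} = v_{1} + v_{6} + 2·v_{8} ; sig = ⟨2 | 1 1 2⟩
  • {0,5}:  v_{0} + v_{5} = 2·v_{6} + v_{8} ; sig = ⟨2 | 1 2⟩
  • {2,6}:  v_{2} + v_{6} = v_{3} + 2·v_{5} ; sig = ⟨2 | 1 2⟩
  • {1,2,8}:  v_{1} + v_{2} + v_{8} = 0 ; sig = ⟨3 | 0⟩
  • {3,5,7}:  v_{3} + v_{5} + v_{7} = 0 ; sig = ⟨3 | 0⟩
  • {4,6,8}:  v_{4} + v_{6} + v_{8} = v_{0} ; sig = ⟨3 | 1⟩
  • {0,1,3}:  v_{0} + v_{1} + v_{3} = 3·v_{4} ; sig = ⟨3 | 3⟩
  • {1,3,5,8}:  v_{1} + v_{3} + v_{5} + v_{8} = v_{4} ; sig = ⟨4 | 1⟩
  • {1,3,6,8}:  v_{1} + v_{3} + v_{6} + v_{8} = 2·v_{4} ; sig = ⟨4 | 2⟩

so the primitive-relation signature multiset is
    ⟨2 | 1⟩
    ⟨2 | 1 1⟩
    ⟨2 | 1 1⟩
    ⟨2 | 1 1 1⟩
    ⟨2 | 1 1 1 1⟩
    ⟨2 | 1 1 2⟩
    ⟨2 | 1 2⟩
    ⟨2 | 1 2⟩
    ⟨3 | 0⟩
    ⟨3 | 0⟩
    ⟨3 | 1⟩
    ⟨3 | 3⟩
    ⟨4 | 1⟩
    ⟨4 | 2⟩


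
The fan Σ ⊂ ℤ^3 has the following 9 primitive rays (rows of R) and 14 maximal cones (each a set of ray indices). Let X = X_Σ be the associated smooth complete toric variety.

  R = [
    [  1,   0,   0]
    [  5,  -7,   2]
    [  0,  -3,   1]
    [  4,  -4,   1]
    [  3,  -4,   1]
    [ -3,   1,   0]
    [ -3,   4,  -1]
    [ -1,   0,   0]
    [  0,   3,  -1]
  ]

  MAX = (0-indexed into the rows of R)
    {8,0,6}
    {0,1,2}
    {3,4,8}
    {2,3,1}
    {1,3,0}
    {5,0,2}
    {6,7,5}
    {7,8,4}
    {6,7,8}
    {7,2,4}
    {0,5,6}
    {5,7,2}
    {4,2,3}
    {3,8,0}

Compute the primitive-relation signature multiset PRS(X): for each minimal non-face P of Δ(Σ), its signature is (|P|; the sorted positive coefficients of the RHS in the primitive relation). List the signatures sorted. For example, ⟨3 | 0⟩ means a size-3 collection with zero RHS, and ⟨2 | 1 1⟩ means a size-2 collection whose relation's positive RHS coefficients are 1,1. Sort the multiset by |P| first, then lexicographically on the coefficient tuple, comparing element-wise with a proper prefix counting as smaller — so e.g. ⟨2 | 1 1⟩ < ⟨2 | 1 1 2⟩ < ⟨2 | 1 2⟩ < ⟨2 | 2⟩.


16 minimal non-faces of Δ(Σ) (on 9 rays):

  P = {0,7}:  v_{0} + v_{7} = 0  ⇒ sig = ⟨2 | 0⟩
  P = {2,8}:  v_{2} + v_{8} = 0  ⇒ sig = ⟨2 | 0⟩
  P = {4,6}:  v_{4} + v_{6} = 0  ⇒ sig = ⟨2 | 0⟩
  P = {0,4}:  v_{0} + v_{4} = v_{3}  ⇒ sig = ⟨2 | 1⟩
  P = {2,6}:  v_{2} + v_{6} = v_{5}  ⇒ sig = ⟨2 | 1⟩
  P = {3,6}:  v_{3} + v_{6} = v_{0}  ⇒ sig = ⟨2 | 1⟩
  P = {3,7}:  v_{3} + v_{7} = v_{4}  ⇒ sig = ⟨2 | 1⟩
  P = {4,5}:  v_{4} + v_{5} = v_{2}  ⇒ sig = ⟨2 | 1⟩
  P = {5,8}:  v_{5} + v_{8} = v_{6}  ⇒ sig = ⟨2 | 1⟩
  P = {1,7}:  v_{1} + v_{7} = v_{2} + v_{3}  ⇒ sig = ⟨2 | 1 1⟩
  P = {1,8}:  v_{1} + v_{8} = v_{0} + v_{3}  ⇒ sig = ⟨2 | 1 1⟩
  P = {3,5}:  v_{3} + v_{5} = v_{0} + v_{2}  ⇒ sig = ⟨2 | 1 1⟩
  P = {1,4}:  v_{1} + v_{4} = v_{2} + 2·v_{3}  ⇒ sig = ⟨2 | 1 2⟩
  P = {1,6}:  v_{1} + v_{6} = 2·v_{0} + v_{2}  ⇒ sig = ⟨2 | 1 2⟩
  P = {1,5}:  v_{1} + v_{5} = 2·v_{0} + 2·v_{2}  ⇒ sig = ⟨2 | 2 2⟩
  P = {0,2,3}:  v_{0} + v_{2} + v_{3} = v_{1}  ⇒ sig = ⟨3 | 1⟩

Hence PRS(X_Σ) =
    |P|=2: 15 collections, coeffs (), (), (), (1), (1), (1), (1), (1), (1), (1,1), (1,1), (1,1), (1,2), (1,2), (2,2)
    |P|=3: 1 collection, coeffs (1)


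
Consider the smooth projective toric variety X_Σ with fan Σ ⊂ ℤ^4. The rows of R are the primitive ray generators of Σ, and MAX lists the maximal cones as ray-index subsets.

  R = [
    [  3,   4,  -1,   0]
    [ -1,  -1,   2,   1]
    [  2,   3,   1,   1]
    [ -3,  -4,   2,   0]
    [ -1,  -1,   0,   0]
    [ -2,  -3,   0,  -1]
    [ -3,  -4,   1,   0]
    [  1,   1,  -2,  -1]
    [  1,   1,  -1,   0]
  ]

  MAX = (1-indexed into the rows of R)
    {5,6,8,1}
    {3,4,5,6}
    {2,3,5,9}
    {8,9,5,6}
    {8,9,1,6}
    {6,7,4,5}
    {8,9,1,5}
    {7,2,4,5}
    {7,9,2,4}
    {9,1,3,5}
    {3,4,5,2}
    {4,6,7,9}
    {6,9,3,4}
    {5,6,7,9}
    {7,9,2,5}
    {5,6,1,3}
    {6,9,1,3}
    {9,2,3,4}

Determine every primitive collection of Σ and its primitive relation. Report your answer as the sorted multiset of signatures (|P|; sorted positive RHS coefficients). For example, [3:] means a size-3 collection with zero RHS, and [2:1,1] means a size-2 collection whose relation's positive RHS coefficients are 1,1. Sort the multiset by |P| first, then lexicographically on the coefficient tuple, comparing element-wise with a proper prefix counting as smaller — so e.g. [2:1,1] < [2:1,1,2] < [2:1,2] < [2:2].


Δ(Σ) — 9 vertices, 12 min non-faces:

  P={1,7}:  v_{1} + v_{7} = 0 ; sig = [2:]
  P={2,8}:  v_{2} + v_{8} = 0 ; sig = [2:]
  P={1,2}:  v_{1} + v_{2} = v_{3} ; sig = [2:1]
  P={2,6}:  v_{2} + v_{6} = v_{4} ; sig = [2:1]
  P={3,7}:  v_{3} + v_{7} = v_{2} ; sig = [2:1]
  P={3,8}:  v_{3} + v_{8} = v_{1} ; sig = [2:1]
  P={4,8}:  v_{4} + v_{8} = v_{6} ; sig = [2:1]
  P={1,4}:  v_{1} + v_{4} = v_{3} + v_{6} ; sig = [2:1,1]
  P={7,8}:  v_{7} + v_{8} = v_{5} + v_{6} + v_{9} ; sig = [2:1,1,1]
  P={4,5,9}:  v_{4} + v_{5} + v_{9} = v_{7} ; sig = [3:1]
  P={3,5,6,9}:  v_{3} + v_{5} + v_{6} + v_{9} = 0 ; sig = [4:]
  P={1,5,6,9}:  v_{1} + v_{5} + v_{6} + v_{9} = v_{8} ; sig = [4:1]

Signatures (|P|; sorted positive RHS coefficients), sorted:
{ [2:] ×2,  [2:1] ×5,  [2:1,1],  [2:1,1,1],  [3:1],  [4:],  [4:1] }


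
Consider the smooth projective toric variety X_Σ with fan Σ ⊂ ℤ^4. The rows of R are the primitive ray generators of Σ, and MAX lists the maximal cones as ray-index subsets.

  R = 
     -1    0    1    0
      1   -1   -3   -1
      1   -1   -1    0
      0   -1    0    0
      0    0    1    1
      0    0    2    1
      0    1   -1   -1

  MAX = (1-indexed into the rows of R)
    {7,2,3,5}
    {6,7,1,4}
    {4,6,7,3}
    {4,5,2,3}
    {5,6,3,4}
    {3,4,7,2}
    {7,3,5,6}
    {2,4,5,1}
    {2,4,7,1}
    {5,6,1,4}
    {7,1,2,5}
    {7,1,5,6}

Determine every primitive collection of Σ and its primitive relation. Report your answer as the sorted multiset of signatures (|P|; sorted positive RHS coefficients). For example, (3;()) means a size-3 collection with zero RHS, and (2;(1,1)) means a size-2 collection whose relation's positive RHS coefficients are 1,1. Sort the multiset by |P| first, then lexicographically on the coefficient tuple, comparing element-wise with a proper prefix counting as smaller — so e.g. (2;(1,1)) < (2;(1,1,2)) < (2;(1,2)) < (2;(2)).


3 collections generate NE(X_Σ); each relation:

  P = {1,3}:  v_{1} + v_{3} = v_{4}  so sig = (2;(1))
  P = {2,6}:  v_{2} + v_{6} = v_{3}  so sig = (2;(1))
  P = {4,5,7}:  v_{4} + v_{5} + v_{7} = 0  so sig = (3;())

Sorted signature multiset PRS(X):
    (2;(1))
    (2;(1))
    (3;())


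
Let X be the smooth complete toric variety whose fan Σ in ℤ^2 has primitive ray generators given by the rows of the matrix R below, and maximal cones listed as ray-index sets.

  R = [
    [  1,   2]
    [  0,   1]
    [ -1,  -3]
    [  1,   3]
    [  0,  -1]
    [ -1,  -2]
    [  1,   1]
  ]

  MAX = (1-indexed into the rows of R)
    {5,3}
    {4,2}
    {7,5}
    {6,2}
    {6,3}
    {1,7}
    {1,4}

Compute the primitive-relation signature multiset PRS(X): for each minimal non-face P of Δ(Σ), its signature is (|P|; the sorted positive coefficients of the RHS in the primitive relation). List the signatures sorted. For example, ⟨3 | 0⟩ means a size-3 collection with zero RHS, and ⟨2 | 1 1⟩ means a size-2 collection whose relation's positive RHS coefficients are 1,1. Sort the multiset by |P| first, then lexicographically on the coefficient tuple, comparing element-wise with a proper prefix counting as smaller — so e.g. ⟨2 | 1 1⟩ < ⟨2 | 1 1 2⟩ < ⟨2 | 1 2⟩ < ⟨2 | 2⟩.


Primitive collections (14):

  P={1,6}:  v_{1} + v_{6} = 0  ⟹  sig = ⟨2 | 0⟩
  P={2,5}:  v_{2} + v_{5} = 0  ⟹  sig = ⟨2 | 0⟩
  P={3,4}:  v_{3} + v_{4} = 0  ⟹  sig = ⟨2 | 0⟩
  P={1,2}:  v_{1} + v_{2} = v_{4}  ⟹  sig = ⟨2 | 1⟩
  P={1,3}:  v_{1} + v_{3} = v_{5}  ⟹  sig = ⟨2 | 1⟩
  P={1,5}:  v_{1} + v_{5} = v_{7}  ⟹  sig = ⟨2 | 1⟩
  P={2,3}:  v_{2} + v_{3} = v_{6}  ⟹  sig = ⟨2 | 1⟩
  P={2,7}:  v_{2} + v_{7} = v_{1}  ⟹  sig = ⟨2 | 1⟩
  P={4,5}:  v_{4} + v_{5} = v_{1}  ⟹  sig = ⟨2 | 1⟩
  P={4,6}:  v_{4} + v_{6} = v_{2}  ⟹  sig = ⟨2 | 1⟩
  P={5,6}:  v_{5} + v_{6} = v_{3}  ⟹  sig = ⟨2 | 1⟩
  P={6,7}:  v_{6} + v_{7} = v_{5}  ⟹  sig = ⟨2 | 1⟩
  P={3,7}:  v_{3} + v_{7} = 2·v_{5}  ⟹  sig = ⟨2 | 2⟩
  P={4,7}:  v_{4} + v_{7} = 2·v_{1}  ⟹  sig = ⟨2 | 2⟩

so the primitive-relation signature multiset is
{ ⟨2 | 0⟩ ×3,  ⟨2 | 1⟩ ×9,  ⟨2 | 2⟩ ×2 }


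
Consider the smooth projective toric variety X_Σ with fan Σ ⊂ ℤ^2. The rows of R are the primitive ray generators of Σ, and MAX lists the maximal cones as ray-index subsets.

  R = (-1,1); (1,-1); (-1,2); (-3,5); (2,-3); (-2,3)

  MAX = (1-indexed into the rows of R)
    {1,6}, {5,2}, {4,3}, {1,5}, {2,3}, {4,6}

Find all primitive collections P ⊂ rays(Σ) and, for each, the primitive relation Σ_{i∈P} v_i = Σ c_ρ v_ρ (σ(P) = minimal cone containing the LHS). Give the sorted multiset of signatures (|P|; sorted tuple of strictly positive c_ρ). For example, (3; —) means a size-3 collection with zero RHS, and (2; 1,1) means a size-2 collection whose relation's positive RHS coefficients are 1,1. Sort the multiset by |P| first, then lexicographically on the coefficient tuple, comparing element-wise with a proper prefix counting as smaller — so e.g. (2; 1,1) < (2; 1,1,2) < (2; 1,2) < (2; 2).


Δ(Σ) — 6 vertices, 9 min non-faces:

  {1,2}:  v_{1} + v_{2} = 0 ; sig = (2; —)
  {5,6}:  v_{5} + v_{6} = 0 ; sig = (2; —)
  {1,3}:  v_{1} + v_{3} = v_{6} ; sig = (2; 1)
  {2,6}:  v_{2} + v_{6} = v_{3} ; sig = (2; 1)
  {3,5}:  v_{3} + v_{5} = v_{2} ; sig = (2; 1)
  {3,6}:  v_{3} + v_{6} = v_{4} ; sig = (2; 1)
  {4,5}:  v_{4} + v_{5} = v_{3} ; sig = (2; 1)
  {1,4}:  v_{1} + v_{4} = 2·v_{6} ; sig = (2; 2)
  {2,4}:  v_{2} + v_{4} = 2·v_{3} ; sig = (2; 2)

Hence PRS(X_Σ) =
{ (2; —) ×2,  (2; 1) ×5,  (2; 2) ×2 }


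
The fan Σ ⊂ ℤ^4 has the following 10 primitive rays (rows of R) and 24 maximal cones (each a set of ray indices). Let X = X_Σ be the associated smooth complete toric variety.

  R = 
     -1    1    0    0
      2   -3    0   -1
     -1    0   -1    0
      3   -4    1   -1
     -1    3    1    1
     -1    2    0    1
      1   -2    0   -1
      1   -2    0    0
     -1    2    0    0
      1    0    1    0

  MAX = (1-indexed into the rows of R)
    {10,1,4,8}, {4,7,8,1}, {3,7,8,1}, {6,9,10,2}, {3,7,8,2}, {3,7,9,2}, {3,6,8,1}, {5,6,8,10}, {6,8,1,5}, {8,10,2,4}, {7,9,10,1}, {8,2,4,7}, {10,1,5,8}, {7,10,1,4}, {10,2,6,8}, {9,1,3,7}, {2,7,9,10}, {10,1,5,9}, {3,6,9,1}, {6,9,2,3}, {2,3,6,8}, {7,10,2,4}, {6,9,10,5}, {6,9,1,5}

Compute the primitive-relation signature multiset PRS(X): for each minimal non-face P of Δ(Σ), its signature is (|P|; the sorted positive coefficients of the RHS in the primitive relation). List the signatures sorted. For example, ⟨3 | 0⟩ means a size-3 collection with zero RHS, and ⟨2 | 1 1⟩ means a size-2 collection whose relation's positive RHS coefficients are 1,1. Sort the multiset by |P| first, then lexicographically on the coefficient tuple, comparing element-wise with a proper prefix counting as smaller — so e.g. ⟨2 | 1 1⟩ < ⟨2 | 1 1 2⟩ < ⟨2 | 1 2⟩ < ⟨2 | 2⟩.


|primitive collections| = 13. Relations:

  P = {3,10}:  v_{3} + v_{10} = 0  ⟹  sig = ⟨2 | 0⟩
  P = {6,7}:  v_{6} + v_{7} = 0  ⟹  sig = ⟨2 | 0⟩
  P = {8,9}:  v_{8} + v_{9} = 0  ⟹  sig = ⟨2 | 0⟩
  P = {1,2}:  v_{1} + v_{2} = v_{7}  ⟹  sig = ⟨2 | 1⟩
  P = {2,5}:  v_{2} + v_{5} = v_{10}  ⟹  sig = ⟨2 | 1⟩
  P = {3,4}:  v_{3} + v_{4} = v_{7} + v_{8}  ⟹  sig = ⟨2 | 1 1⟩
  P = {3,5}:  v_{3} + v_{5} = v_{1} + v_{6}  ⟹  sig = ⟨2 | 1 1⟩
  P = {4,6}:  v_{4} + v_{6} = v_{8} + v_{10}  ⟹  sig = ⟨2 | 1 1⟩
  P = {4,9}:  v_{4} + v_{9} = v_{7} + v_{10}  ⟹  sig = ⟨2 | 1 1⟩
  P = {5,7}:  v_{5} + v_{7} = v_{1} + v_{10}  ⟹  sig = ⟨2 | 1 1⟩
  P = {4,5}:  v_{4} + v_{5} = v_{1} + v_{8} + 2·v_{10}  ⟹  sig = ⟨2 | 1 1 2⟩
  P = {1,6,10}:  v_{1} + v_{6} + v_{10} = v_{5}  ⟹  sig = ⟨3 | 1⟩
  P = {7,8,10}:  v_{7} + v_{8} + v_{10} = v_{4}  ⟹  sig = ⟨3 | 1⟩

Signatures (|P|; sorted positive RHS coefficients), sorted:
    ⟨2 | 0⟩
    ⟨2 | 0⟩
    ⟨2 | 0⟩
    ⟨2 | 1⟩
    ⟨2 | 1⟩
    ⟨2 | 1 1⟩
    ⟨2 | 1 1⟩
    ⟨2 | 1 1⟩
    ⟨2 | 1 1⟩
    ⟨2 | 1 1⟩
    ⟨2 | 1 1 2⟩
    ⟨3 | 1⟩
    ⟨3 | 1⟩


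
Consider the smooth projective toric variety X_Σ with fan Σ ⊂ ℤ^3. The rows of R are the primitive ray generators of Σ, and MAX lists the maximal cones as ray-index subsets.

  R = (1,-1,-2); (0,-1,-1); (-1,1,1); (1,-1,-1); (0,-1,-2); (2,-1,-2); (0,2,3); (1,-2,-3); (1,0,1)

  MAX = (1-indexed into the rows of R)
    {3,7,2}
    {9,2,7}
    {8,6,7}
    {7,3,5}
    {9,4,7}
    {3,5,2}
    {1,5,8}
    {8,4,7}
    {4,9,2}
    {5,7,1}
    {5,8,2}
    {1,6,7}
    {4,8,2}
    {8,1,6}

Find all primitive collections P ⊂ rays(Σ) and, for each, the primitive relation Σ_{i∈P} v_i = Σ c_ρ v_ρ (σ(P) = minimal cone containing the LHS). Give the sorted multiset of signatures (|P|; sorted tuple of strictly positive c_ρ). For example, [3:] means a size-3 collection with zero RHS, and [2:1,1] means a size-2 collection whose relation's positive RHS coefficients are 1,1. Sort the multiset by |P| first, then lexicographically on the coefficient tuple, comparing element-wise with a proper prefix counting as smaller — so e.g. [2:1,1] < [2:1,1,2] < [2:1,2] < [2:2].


Minimal non-faces — 20 found among 9 rays, 14 max cones:

  P={3,4}:  v_{3} + v_{4} = 0  ⟹  sig = [2:]
  P={1,2}:  v_{1} + v_{2} = v_{8}  ⟹  sig = [2:1]
  P={3,8}:  v_{3} + v_{8} = v_{5}  ⟹  sig = [2:1]
  P={4,5}:  v_{4} + v_{5} = v_{8}  ⟹  sig = [2:1]
  P={5,9}:  v_{5} + v_{9} = v_{4}  ⟹  sig = [2:1]
  P={3,9}:  v_{3} + v_{9} = v_{2} + v_{7}  ⟹  sig = [2:1,1]
  P={1,9}:  v_{1} + v_{9} = v_{4} + v_{7} + v_{8}  ⟹  sig = [2:1,1,1]
  P={3,6}:  v_{3} + v_{6} = v_{1} + v_{5} + v_{7}  ⟹  sig = [2:1,1,1]
  P={1,3}:  v_{1} + v_{3} = 2·v_{5} + v_{7}  ⟹  sig = [2:1,2]
  P={1,4}:  v_{1} + v_{4} = v_{7} + 2·v_{8}  ⟹  sig = [2:1,2]
  P={2,6}:  v_{2} + v_{6} = v_{7} + 2·v_{8}  ⟹  sig = [2:1,2]
  P={6,9}:  v_{6} + v_{9} = v_{4} + 2·v_{7} + 2·v_{8}  ⟹  sig = [2:1,2,2]
  P={5,6}:  v_{5} + v_{6} = 2·v_{1}  ⟹  sig = [2:2]
  P={8,9}:  v_{8} + v_{9} = 2·v_{4}  ⟹  sig = [2:2]
  P={4,6}:  v_{4} + v_{6} = 2·v_{7} + 3·v_{8}  ⟹  sig = [2:2,3]
  P={2,5,7}:  v_{2} + v_{5} + v_{7} = 0  ⟹  sig = [3:]
  P={1,7,8}:  v_{1} + v_{7} + v_{8} = v_{6}  ⟹  sig = [3:1]
  P={2,4,7}:  v_{2} + v_{4} + v_{7} = v_{9}  ⟹  sig = [3:1]
  P={2,7,8}:  v_{2} + v_{7} + v_{8} = v_{4}  ⟹  sig = [3:1]
  P={5,7,8}:  v_{5} + v_{7} + v_{8} = v_{1}  ⟹  sig = [3:1]

Sorted signature multiset PRS(X):
    |P|=2: 15 collections, coeffs (), (1), (1), (1), (1), (1,1), (1,1,1), (1,1,1), (1,2), (1,2), (1,2), (1,2,2), (2), (2), (2,3)
    |P|=3: 5 collections, coeffs (), (1), (1), (1), (1)


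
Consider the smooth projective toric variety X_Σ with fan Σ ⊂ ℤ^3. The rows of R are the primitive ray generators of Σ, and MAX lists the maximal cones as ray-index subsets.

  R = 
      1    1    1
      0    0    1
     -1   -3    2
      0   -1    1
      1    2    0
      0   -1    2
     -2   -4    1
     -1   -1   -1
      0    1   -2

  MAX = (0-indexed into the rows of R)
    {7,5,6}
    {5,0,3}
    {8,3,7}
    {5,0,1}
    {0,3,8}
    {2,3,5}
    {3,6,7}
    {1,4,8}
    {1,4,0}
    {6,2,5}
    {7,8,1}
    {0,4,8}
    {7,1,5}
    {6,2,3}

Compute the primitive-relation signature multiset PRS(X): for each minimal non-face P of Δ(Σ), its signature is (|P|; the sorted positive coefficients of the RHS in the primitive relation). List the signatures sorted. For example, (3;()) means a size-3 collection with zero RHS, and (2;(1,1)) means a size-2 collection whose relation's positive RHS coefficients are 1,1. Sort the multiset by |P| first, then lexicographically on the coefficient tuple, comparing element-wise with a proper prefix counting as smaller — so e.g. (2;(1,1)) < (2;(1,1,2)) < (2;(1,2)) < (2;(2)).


18 collections generate NE(X_Σ); each relation:

  P = {0,7}:  v_{0} + v_{7} = 0  →  sig = (2;())
  P = {5,8}:  v_{5} + v_{8} = 0  →  sig = (2;())
  P = {0,6}:  v_{0} + v_{6} = v_{2}  →  sig = (2;(1))
  P = {1,3}:  v_{1} + v_{3} = v_{5}  →  sig = (2;(1))
  P = {2,4}:  v_{2} + v_{4} = v_{5}  →  sig = (2;(1))
  P = {2,7}:  v_{2} + v_{7} = v_{6}  →  sig = (2;(1))
  P = {3,4}:  v_{3} + v_{4} = v_{0}  →  sig = (2;(1))
  P = {0,2}:  v_{0} + v_{2} = v_{3} + v_{5}  →  sig = (2;(1,1))
  P = {2,8}:  v_{2} + v_{8} = v_{3} + v_{7}  →  sig = (2;(1,1))
  P = {4,5}:  v_{4} + v_{5} = v_{0} + v_{1}  →  sig = (2;(1,1))
  P = {4,6}:  v_{4} + v_{6} = v_{5} + v_{7}  →  sig = (2;(1,1))
  P = {4,7}:  v_{4} + v_{7} = v_{1} + v_{8}  →  sig = (2;(1,1))
  P = {1,2}:  v_{1} + v_{2} = 2·v_{5} + v_{7}  →  sig = (2;(1,2))
  P = {6,8}:  v_{6} + v_{8} = v_{3} + 2·v_{7}  →  sig = (2;(1,2))
  P = {1,6}:  v_{1} + v_{6} = 2·v_{5} + 2·v_{7}  →  sig = (2;(2,2))
  P = {0,1,8}:  v_{0} + v_{1} + v_{8} = v_{4}  →  sig = (3;(1))
  P = {3,5,7}:  v_{3} + v_{5} + v_{7} = v_{2}  →  sig = (3;(1))
  P = {3,5,6}:  v_{3} + v_{5} + v_{6} = 2·v_{2}  →  sig = (3;(2))

so the primitive-relation signature multiset is
    (2;())
    (2;())
    (2;(1))
    (2;(1))
    (2;(1))
    (2;(1))
    (2;(1))
    (2;(1,1))
    (2;(1,1))
    (2;(1,1))
    (2;(1,1))
    (2;(1,1))
    (2;(1,2))
    (2;(1,2))
    (2;(2,2))
    (3;(1))
    (3;(1))
    (3;(2))


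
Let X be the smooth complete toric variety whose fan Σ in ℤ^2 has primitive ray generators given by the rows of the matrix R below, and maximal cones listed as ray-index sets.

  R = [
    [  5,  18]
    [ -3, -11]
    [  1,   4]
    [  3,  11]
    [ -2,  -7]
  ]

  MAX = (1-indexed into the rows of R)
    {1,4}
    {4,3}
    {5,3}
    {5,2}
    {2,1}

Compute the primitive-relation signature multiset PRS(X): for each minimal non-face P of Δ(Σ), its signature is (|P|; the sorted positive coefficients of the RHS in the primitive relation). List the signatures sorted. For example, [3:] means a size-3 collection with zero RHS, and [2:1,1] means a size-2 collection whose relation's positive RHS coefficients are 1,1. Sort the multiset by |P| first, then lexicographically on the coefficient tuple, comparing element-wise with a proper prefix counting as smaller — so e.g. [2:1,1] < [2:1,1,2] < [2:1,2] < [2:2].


5 minimal non-faces of Δ(Σ) (on 5 rays):

  {2,4}:  v_{2} + v_{4} = 0  ⟹  sig = [2:]
  {1,5}:  v_{1} + v_{5} = v_{4}  ⟹  sig = [2:1]
  {2,3}:  v_{2} + v_{3} = v_{5}  ⟹  sig = [2:1]
  {4,5}:  v_{4} + v_{5} = v_{3}  ⟹  sig = [2:1]
  {1,3}:  v_{1} + v_{3} = 2·v_{4}  ⟹  sig = [2:2]

so the primitive-relation signature multiset is
[[2:], [2:1], [2:1], [2:1], [2:2]]


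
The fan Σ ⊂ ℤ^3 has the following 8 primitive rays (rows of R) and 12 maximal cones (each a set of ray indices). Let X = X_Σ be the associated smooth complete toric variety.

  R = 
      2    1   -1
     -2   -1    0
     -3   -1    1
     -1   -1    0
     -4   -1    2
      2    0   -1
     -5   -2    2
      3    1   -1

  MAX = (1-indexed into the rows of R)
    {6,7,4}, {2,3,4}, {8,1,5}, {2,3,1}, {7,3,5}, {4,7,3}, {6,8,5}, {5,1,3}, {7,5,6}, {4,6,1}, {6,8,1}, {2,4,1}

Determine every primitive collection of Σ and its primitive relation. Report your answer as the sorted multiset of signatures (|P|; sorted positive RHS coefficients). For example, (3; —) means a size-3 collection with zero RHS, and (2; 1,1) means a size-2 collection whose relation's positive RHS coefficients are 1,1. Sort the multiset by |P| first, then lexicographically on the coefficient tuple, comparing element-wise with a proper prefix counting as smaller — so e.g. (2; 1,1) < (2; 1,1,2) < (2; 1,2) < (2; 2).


12 minimal non-faces of Δ(Σ) (on 8 rays):

  {3,8}:  v_{3} + v_{8} = 0 — sig = (2; —)
  {1,7}:  v_{1} + v_{7} = v_{3} — sig = (2; 1)
  {3,6}:  v_{3} + v_{6} = v_{4} — sig = (2; 1)
  {4,5}:  v_{4} + v_{5} = v_{7} — sig = (2; 1)
  {4,8}:  v_{4} + v_{8} = v_{6} — sig = (2; 1)
  {2,8}:  v_{2} + v_{8} = v_{1} + v_{4} — sig = (2; 1,1)
  {7,8}:  v_{7} + v_{8} = v_{5} + v_{6} — sig = (2; 1,1)
  {2,6}:  v_{2} + v_{6} = v_{1} + 2·v_{4} — sig = (2; 1,2)
  {2,7}:  v_{2} + v_{7} = 2·v_{3} + v_{4} — sig = (2; 1,2)
  {2,5}:  v_{2} + v_{5} = 2·v_{3} — sig = (2; 2)
  {1,5,6}:  v_{1} + v_{5} + v_{6} = 0 — sig = (3; —)
  {1,3,4}:  v_{1} + v_{3} + v_{4} = v_{2} — sig = (3; 1)

Hence PRS(X_Σ) =
    |P|=2: 10 collections, coeffs (), (1), (1), (1), (1), (1,1), (1,1), (1,2), (1,2), (2)
    |P|=3: 2 collections, coeffs (), (1)


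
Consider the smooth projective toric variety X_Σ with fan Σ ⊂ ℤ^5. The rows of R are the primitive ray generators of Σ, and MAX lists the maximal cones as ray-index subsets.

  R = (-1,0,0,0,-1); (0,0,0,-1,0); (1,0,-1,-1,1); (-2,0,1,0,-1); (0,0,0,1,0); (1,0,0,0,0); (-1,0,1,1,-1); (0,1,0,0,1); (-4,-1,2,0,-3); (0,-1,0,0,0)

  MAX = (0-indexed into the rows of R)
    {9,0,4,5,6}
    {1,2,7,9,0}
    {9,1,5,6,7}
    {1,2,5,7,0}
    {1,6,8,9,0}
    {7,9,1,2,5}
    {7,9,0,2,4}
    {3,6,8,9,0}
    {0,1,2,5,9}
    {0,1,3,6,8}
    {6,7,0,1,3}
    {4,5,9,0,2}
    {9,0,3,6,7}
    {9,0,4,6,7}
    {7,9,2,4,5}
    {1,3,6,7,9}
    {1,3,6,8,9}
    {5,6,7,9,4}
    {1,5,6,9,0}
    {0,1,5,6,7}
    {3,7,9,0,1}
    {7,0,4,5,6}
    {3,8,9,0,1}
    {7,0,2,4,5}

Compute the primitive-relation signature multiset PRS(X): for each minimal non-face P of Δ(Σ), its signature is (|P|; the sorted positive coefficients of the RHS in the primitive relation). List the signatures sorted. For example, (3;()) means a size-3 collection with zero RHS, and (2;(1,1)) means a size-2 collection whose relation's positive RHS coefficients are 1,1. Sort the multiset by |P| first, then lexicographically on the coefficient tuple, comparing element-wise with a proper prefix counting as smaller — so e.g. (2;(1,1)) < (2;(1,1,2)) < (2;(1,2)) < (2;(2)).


Σ has 12 primitive collections:

  P={1,4}:  v_{1} + v_{4} = 0  ⟹  sig = (2;())
  P={2,6}:  v_{2} + v_{6} = 0  ⟹  sig = (2;())
  P={3,5}:  v_{3} + v_{5} = v_{1} + v_{6}  ⟹  sig = (2;(1,1))
  P={2,3}:  v_{2} + v_{3} = v_{0} + v_{1} + v_{7} + v_{9}  ⟹  sig = (2;(1,1,1,1))
  P={2,8}:  v_{2} + v_{8} = v_{0} + v_{1} + v_{3} + v_{9}  ⟹  sig = (2;(1,1,1,1))
  P={3,4}:  v_{3} + v_{4} = v_{0} + v_{6} + v_{7} + v_{9}  ⟹  sig = (2;(1,1,1,1))
  P={4,8}:  v_{4} + v_{8} = v_{0} + v_{3} + v_{6} + v_{9}  ⟹  sig = (2;(1,1,1,1))
  P={5,8}:  v_{5} + v_{8} = v_{0} + 2·v_{1} + 2·v_{6} + v_{9}  ⟹  sig = (2;(1,1,2,2))
  P={7,8}:  v_{7} + v_{8} = 2·v_{3}  ⟹  sig = (2;(2))
  P={0,5,7,9}:  v_{0} + v_{5} + v_{7} + v_{9} = 0  ⟹  sig = (4;())
  P={0,1,3,6,9}:  v_{0} + v_{1} + v_{3} + v_{6} + v_{9} = v_{8}  ⟹  sig = (5;(1))
  P={0,1,6,7,9}:  v_{0} + v_{1} + v_{6} + v_{7} + v_{9} = v_{3}  ⟹  sig = (5;(1))

Signatures (|P|; sorted positive RHS coefficients), sorted:
    (2;())
    (2;())
    (2;(1,1))
    (2;(1,1,1,1))
    (2;(1,1,1,1))
    (2;(1,1,1,1))
    (2;(1,1,1,1))
    (2;(1,1,2,2))
    (2;(2))
    (4;())
    (5;(1))
    (5;(1))


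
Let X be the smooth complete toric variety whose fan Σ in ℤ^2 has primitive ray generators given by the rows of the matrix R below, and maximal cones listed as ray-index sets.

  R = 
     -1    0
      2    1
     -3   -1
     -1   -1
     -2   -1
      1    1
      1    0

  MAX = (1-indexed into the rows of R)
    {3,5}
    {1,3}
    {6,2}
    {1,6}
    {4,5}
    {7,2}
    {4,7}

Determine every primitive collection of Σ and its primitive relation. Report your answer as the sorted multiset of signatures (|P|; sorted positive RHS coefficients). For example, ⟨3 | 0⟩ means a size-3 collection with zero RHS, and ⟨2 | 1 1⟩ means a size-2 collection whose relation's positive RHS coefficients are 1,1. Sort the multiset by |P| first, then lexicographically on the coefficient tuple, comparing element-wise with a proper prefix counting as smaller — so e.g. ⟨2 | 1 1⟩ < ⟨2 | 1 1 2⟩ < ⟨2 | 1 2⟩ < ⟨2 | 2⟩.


Δ(Σ) — 7 vertices, 14 min non-faces:

  P = {1,7}:  v_{1} + v_{7} = 0  ⇒ sig = ⟨2 | 0⟩
  P = {2,5}:  v_{2} + v_{5} = 0  ⇒ sig = ⟨2 | 0⟩
  P = {4,6}:  v_{4} + v_{6} = 0  ⇒ sig = ⟨2 | 0⟩
  P = {1,2}:  v_{1} + v_{2} = v_{6}  ⇒ sig = ⟨2 | 1⟩
  P = {1,4}:  v_{1} + v_{4} = v_{5}  ⇒ sig = ⟨2 | 1⟩
  P = {1,5}:  v_{1} + v_{5} = v_{3}  ⇒ sig = ⟨2 | 1⟩
  P = {2,3}:  v_{2} + v_{3} = v_{1}  ⇒ sig = ⟨2 | 1⟩
  P = {2,4}:  v_{2} + v_{4} = v_{7}  ⇒ sig = ⟨2 | 1⟩
  P = {3,7}:  v_{3} + v_{7} = v_{5}  ⇒ sig = ⟨2 | 1⟩
  P = {5,6}:  v_{5} + v_{6} = v_{1}  ⇒ sig = ⟨2 | 1⟩
  P = {5,7}:  v_{5} + v_{7} = v_{4}  ⇒ sig = ⟨2 | 1⟩
  P = {6,7}:  v_{6} + v_{7} = v_{2}  ⇒ sig = ⟨2 | 1⟩
  P = {3,4}:  v_{3} + v_{4} = 2·v_{5}  ⇒ sig = ⟨2 | 2⟩
  P = {3,6}:  v_{3} + v_{6} = 2·v_{1}  ⇒ sig = ⟨2 | 2⟩

Sorted signature multiset PRS(X):
[⟨2 | 0⟩, ⟨2 | 0⟩, ⟨2 | 0⟩, ⟨2 | 1⟩, ⟨2 | 1⟩, ⟨2 | 1⟩, ⟨2 | 1⟩, ⟨2 | 1⟩, ⟨2 | 1⟩, ⟨2 | 1⟩, ⟨2 | 1⟩, ⟨2 | 1⟩, ⟨2 | 2⟩, ⟨2 | 2⟩]


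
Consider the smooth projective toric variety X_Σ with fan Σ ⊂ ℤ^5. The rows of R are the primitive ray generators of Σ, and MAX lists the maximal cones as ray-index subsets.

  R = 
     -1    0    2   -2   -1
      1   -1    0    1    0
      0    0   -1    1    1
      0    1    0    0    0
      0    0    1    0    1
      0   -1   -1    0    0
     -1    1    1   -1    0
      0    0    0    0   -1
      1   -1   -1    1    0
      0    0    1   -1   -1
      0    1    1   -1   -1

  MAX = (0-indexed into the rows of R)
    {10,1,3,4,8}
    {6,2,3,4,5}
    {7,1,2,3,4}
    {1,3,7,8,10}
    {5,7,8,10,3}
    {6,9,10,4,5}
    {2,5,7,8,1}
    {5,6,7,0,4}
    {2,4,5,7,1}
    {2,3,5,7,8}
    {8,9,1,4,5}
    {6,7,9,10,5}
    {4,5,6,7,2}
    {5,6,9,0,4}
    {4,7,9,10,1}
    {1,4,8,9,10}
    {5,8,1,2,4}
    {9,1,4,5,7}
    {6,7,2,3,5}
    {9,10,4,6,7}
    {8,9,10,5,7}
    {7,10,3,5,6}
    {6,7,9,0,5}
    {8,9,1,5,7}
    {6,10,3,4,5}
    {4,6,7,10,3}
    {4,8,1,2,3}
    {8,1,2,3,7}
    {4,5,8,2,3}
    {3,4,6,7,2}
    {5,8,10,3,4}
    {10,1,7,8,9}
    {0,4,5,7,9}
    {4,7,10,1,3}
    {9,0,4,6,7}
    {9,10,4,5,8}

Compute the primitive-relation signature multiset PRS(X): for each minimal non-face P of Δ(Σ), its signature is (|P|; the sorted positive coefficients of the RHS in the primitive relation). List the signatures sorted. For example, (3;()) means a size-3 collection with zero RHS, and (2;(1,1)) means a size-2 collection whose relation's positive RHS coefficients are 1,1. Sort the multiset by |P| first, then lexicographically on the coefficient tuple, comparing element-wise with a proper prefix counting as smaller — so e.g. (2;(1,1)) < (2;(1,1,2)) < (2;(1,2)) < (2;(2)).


Primitive collections (16):

  P = {2,9}:  v_{2} + v_{9} = 0  →  sig = (2;())
  P = {6,8}:  v_{6} + v_{8} = 0  →  sig = (2;())
  P = {2,10}:  v_{2} + v_{10} = v_{3}  →  sig = (2;(1))
  P = {3,9}:  v_{3} + v_{9} = v_{10}  →  sig = (2;(1))
  P = {0,3}:  v_{0} + v_{3} = v_{6} + v_{9}  →  sig = (2;(1,1))
  P = {1,6}:  v_{1} + v_{6} = v_{4} + v_{7}  →  sig = (2;(1,1))
  P = {0,2}:  v_{0} + v_{2} = v_{4} + v_{5} + v_{6} + v_{7}  →  sig = (2;(1,1,1,1))
  P = {0,8}:  v_{0} + v_{8} = v_{4} + v_{5} + v_{7} + v_{9}  →  sig = (2;(1,1,1,1))
  P = {0,1}:  v_{0} + v_{1} = 2·v_{4} + v_{5} + 2·v_{7} + v_{9}  →  sig = (2;(1,1,2,2))
  P = {0,10}:  v_{0} + v_{10} = v_{6} + 2·v_{9}  →  sig = (2;(1,2))
  P = {1,3,5}:  v_{1} + v_{3} + v_{5} = v_{8}  →  sig = (3;(1))
  P = {4,7,8}:  v_{4} + v_{7} + v_{8} = v_{1}  →  sig = (3;(1))
  P = {1,5,10}:  v_{1} + v_{5} + v_{10} = v_{8} + v_{9}  →  sig = (3;(1,1))
  P = {3,4,5,7}:  v_{3} + v_{4} + v_{5} + v_{7} = 0  →  sig = (4;())
  P = {4,5,7,10}:  v_{4} + v_{5} + v_{7} + v_{10} = v_{9}  →  sig = (4;(1))
  P = {4,5,6,7,9}:  v_{4} + v_{5} + v_{6} + v_{7} + v_{9} = v_{0}  →  sig = (5;(1))

so the primitive-relation signature multiset is
    |P|=2: 10 collections, coeffs (), (), (1), (1), (1,1), (1,1), (1,1,1,1), (1,1,1,1), (1,1,2,2), (1,2)
    |P|=3: 3 collections, coeffs (1), (1), (1,1)
    |P|=4: 2 collections, coeffs (), (1)
    |P|=5: 1 collection, coeffs (1)


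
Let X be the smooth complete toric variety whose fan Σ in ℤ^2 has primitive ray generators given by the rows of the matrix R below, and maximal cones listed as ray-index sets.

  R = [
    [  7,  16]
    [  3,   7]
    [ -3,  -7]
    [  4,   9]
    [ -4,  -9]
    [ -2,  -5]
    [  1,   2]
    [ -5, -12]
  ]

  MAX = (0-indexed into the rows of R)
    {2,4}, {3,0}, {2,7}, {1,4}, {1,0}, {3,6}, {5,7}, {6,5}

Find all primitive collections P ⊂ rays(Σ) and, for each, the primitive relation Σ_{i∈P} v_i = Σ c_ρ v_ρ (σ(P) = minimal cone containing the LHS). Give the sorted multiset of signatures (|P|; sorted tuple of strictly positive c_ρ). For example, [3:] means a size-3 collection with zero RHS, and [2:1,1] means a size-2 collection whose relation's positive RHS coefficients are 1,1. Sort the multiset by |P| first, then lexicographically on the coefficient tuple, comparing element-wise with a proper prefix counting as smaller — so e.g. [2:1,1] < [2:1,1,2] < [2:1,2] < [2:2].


|primitive collections| = 20. Relations:

  P={1,2}:  v_{1} + v_{2} = 0 — sig = [2:]
  P={3,4}:  v_{3} + v_{4} = 0 — sig = [2:]
  P={0,2}:  v_{0} + v_{2} = v_{3} — sig = [2:1]
  P={0,4}:  v_{0} + v_{4} = v_{1} — sig = [2:1]
  P={1,3}:  v_{1} + v_{3} = v_{0} — sig = [2:1]
  P={1,5}:  v_{1} + v_{5} = v_{6} — sig = [2:1]
  P={1,6}:  v_{1} + v_{6} = v_{3} — sig = [2:1]
  P={1,7}:  v_{1} + v_{7} = v_{5} — sig = [2:1]
  P={2,3}:  v_{2} + v_{3} = v_{6} — sig = [2:1]
  P={2,5}:  v_{2} + v_{5} = v_{7} — sig = [2:1]
  P={2,6}:  v_{2} + v_{6} = v_{5} — sig = [2:1]
  P={4,6}:  v_{4} + v_{6} = v_{2} — sig = [2:1]
  P={0,5}:  v_{0} + v_{5} = v_{3} + v_{6} — sig = [2:1,1]
  P={3,7}:  v_{3} + v_{7} = v_{5} + v_{6} — sig = [2:1,1]
  P={0,6}:  v_{0} + v_{6} = 2·v_{3} — sig = [2:2]
  P={0,7}:  v_{0} + v_{7} = 2·v_{6} — sig = [2:2]
  P={3,5}:  v_{3} + v_{5} = 2·v_{6} — sig = [2:2]
  P={4,5}:  v_{4} + v_{5} = 2·v_{2} — sig = [2:2]
  P={6,7}:  v_{6} + v_{7} = 2·v_{5} — sig = [2:2]
  P={4,7}:  v_{4} + v_{7} = 3·v_{2} — sig = [2:3]

Hence PRS(X_Σ) =
    [2:]
    [2:]
    [2:1]
    [2:1]
    [2:1]
    [2:1]
    [2:1]
    [2:1]
    [2:1]
    [2:1]
    [2:1]
    [2:1]
    [2:1,1]
    [2:1,1]
    [2:2]
    [2:2]
    [2:2]
    [2:2]
    [2:2]
    [2:3]


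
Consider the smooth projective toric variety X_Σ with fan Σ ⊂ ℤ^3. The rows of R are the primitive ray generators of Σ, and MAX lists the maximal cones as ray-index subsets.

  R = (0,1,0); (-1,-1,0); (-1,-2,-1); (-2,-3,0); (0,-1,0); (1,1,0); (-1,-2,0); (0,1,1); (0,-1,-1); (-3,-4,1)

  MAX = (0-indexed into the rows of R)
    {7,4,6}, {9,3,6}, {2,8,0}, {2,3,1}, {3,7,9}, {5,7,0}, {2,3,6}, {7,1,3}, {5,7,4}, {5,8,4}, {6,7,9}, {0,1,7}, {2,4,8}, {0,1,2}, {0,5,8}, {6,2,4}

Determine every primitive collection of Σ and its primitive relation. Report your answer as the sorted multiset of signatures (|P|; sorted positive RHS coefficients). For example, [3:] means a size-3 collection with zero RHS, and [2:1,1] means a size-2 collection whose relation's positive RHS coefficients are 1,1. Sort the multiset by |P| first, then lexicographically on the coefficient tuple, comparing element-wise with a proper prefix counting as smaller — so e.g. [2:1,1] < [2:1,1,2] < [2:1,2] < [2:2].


Minimal non-faces — 22 found among 10 rays, 16 max cones:

  {0,4}:  v_{0} + v_{4} = 0 — sig = [2:]
  {1,5}:  v_{1} + v_{5} = 0 — sig = [2:]
  {7,8}:  v_{7} + v_{8} = 0 — sig = [2:]
  {0,6}:  v_{0} + v_{6} = v_{1} — sig = [2:1]
  {1,4}:  v_{1} + v_{4} = v_{6} — sig = [2:1]
  {1,6}:  v_{1} + v_{6} = v_{3} — sig = [2:1]
  {1,8}:  v_{1} + v_{8} = v_{2} — sig = [2:1]
  {2,5}:  v_{2} + v_{5} = v_{8} — sig = [2:1]
  {2,7}:  v_{2} + v_{7} = v_{1} — sig = [2:1]
  {3,5}:  v_{3} + v_{5} = v_{6} — sig = [2:1]
  {5,6}:  v_{5} + v_{6} = v_{4} — sig = [2:1]
  {3,8}:  v_{3} + v_{8} = v_{2} + v_{6} — sig = [2:1,1]
  {6,8}:  v_{6} + v_{8} = v_{2} + v_{4} — sig = [2:1,1]
  {8,9}:  v_{8} + v_{9} = v_{3} + v_{6} — sig = [2:1,1]
  {0,9}:  v_{0} + v_{9} = v_{1} + v_{3} + v_{7} — sig = [2:1,1,1]
  {1,9}:  v_{1} + v_{9} = 2·v_{3} + v_{7} — sig = [2:1,2]
  {5,9}:  v_{5} + v_{9} = 2·v_{6} + v_{7} — sig = [2:1,2]
  {4,9}:  v_{4} + v_{9} = 3·v_{6} + v_{7} — sig = [2:1,3]
  {0,3}:  v_{0} + v_{3} = 2·v_{1} — sig = [2:2]
  {2,9}:  v_{2} + v_{9} = 2·v_{3} — sig = [2:2]
  {3,4}:  v_{3} + v_{4} = 2·v_{6} — sig = [2:2]
  {3,6,7}:  v_{3} + v_{6} + v_{7} = v_{9} — sig = [3:1]

Hence PRS(X_Σ) =
{ [2:] ×3,  [2:1] ×8,  [2:1,1] ×3,  [2:1,1,1],  [2:1,2] ×2,  [2:1,3],  [2:2] ×3,  [3:1] }
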